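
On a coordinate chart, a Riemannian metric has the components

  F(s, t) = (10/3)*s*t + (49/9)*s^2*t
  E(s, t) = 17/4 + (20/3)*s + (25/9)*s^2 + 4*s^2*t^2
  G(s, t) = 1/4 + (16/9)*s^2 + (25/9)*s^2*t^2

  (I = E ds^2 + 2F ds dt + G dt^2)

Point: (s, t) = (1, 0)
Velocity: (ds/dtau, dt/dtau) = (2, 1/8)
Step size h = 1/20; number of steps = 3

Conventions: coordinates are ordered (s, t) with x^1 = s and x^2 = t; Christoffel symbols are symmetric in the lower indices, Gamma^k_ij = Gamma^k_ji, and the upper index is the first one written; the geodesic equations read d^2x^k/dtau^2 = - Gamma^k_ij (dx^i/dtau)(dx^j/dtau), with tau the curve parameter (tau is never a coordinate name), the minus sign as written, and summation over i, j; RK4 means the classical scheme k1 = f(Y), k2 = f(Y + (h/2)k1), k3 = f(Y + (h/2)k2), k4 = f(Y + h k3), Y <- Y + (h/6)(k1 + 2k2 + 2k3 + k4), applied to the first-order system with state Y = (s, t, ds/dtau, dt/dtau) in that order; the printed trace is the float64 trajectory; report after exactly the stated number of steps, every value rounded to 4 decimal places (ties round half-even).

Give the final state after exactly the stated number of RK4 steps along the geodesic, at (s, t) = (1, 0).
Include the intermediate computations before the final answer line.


f(Y) = (ds/dtau, dt/dtau, -Gamma^s_ij Y'^i Y'^j, -Gamma^t_ij Y'^i Y'^j) with the Gammas evaluated at the stage position; h = 0.050000; intermediate values shown to 6 dp
step 0: s = 1.0000, t = 0.0000, ds/dtau = 2.0000, dt/dtau = 0.1250
step 1:
  k1: at (s, t) = (1.000000, 0.000000), (ds/dtau, dt/dtau) = (2.000000, 0.125000); Gamma_sss = 0.446247, Gamma_sst = 0.000000, Gamma_stt = 0.511156, Gamma_tss = 0.000000, Gamma_tst = 0.876712, Gamma_ttt = 0.000000; k1 = (2.000000, 0.125000, -1.792977, -0.438356)
  k2: at (s, t) = (1.050000, 0.003125), (ds/dtau, dt/dtau) = (1.955176, 0.114041); Gamma_sss = 0.436665, Gamma_sst = -0.000790, Gamma_stt = 0.533510, Gamma_tss = 0.008777, Gamma_tst = 0.844658, Gamma_ttt = -0.002838; k2 = (1.955176, 0.114041, -1.675829, -0.410183)
  k3: at (s, t) = (1.048879, 0.002851), (ds/dtau, dt/dtau) = (1.958104, 0.114745); Gamma_sss = 0.436877, Gamma_sst = -0.000721, Gamma_stt = 0.533015, Gamma_tss = 0.008026, Gamma_tst = 0.845354, Gamma_ttt = -0.002585; k3 = (1.958104, 0.114745, -1.681757, -0.410613)
  k4: at (s, t) = (1.097905, 0.005737), (ds/dtau, dt/dtau) = (1.915912, 0.104469); Gamma_sss = 0.427834, Gamma_sst = -0.001353, Gamma_stt = 0.554422, Gamma_tss = 0.014608, Gamma_tst = 0.815705, Gamma_ttt = -0.005560; k4 = (1.915912, 0.104469, -1.575967, -0.380096)
  Y <- Y + (h/6)(k1 + 2k2 + 2k3 + k4): s = 1.0979, t = 0.0057, ds/dtau = 1.9160, dt/dtau = 0.1045
step 2:
  k1: at (s, t) = (1.097854, 0.005725), (ds/dtau, dt/dtau) = (1.915966, 0.104500); Gamma_sss = 0.427843, Gamma_sst = -0.001350, Gamma_stt = 0.554400, Gamma_tss = 0.014580, Gamma_tst = 0.815735, Gamma_ttt = -0.005548; k1 = (1.915966, 0.104500, -1.576093, -0.380109)
  k2: at (s, t) = (1.145753, 0.008338), (ds/dtau, dt/dtau) = (1.876563, 0.094997); Gamma_sss = 0.419339, Gamma_sst = -0.001822, Gamma_stt = 0.574824, Gamma_tss = 0.019230, Gamma_tst = 0.788412, Gamma_ttt = -0.008574; k2 = (1.876563, 0.094997, -1.481237, -0.348738)
  k3: at (s, t) = (1.144768, 0.008100), (ds/dtau, dt/dtau) = (1.878935, 0.095781); Gamma_sss = 0.419516, Gamma_sst = -0.001773, Gamma_stt = 0.574408, Gamma_tss = 0.018720, Gamma_tst = 0.788955, Gamma_ttt = -0.008320; k3 = (1.878935, 0.095781, -1.485687, -0.349985)
  k4: at (s, t) = (1.191801, 0.010514), (ds/dtau, dt/dtau) = (1.841681, 0.087000); Gamma_sss = 0.411468, Gamma_sst = -0.002122, Gamma_stt = 0.594008, Gamma_tss = 0.022019, Gamma_tst = 0.763585, Gamma_ttt = -0.011394; k4 = (1.841681, 0.087000, -1.399430, -0.319292)
  Y <- Y + (h/6)(k1 + 2k2 + 2k3 + k4): s = 1.1918, t = 0.0105, ds/dtau = 1.8417, dt/dtau = 0.0870
step 3:
  k1: at (s, t) = (1.191759, 0.010501), (ds/dtau, dt/dtau) = (1.841721, 0.087026); Gamma_sss = 0.411475, Gamma_sst = -0.002119, Gamma_stt = 0.593991, Gamma_tss = 0.021993, Gamma_tst = 0.763606, Gamma_ttt = -0.011379; k1 = (1.841721, 0.087026, -1.399517, -0.319289)
  k2: at (s, t) = (1.237802, 0.012676), (ds/dtau, dt/dtau) = (1.806733, 0.079044); Gamma_sss = 0.403883, Gamma_sst = -0.002344, Gamma_stt = 0.612742, Gamma_tss = 0.024068, Gamma_tst = 0.740108, Gamma_ttt = -0.014420; k2 = (1.806733, 0.079044, -1.321547, -0.289865)
  k3: at (s, t) = (1.236928, 0.012477), (ds/dtau, dt/dtau) = (1.808682, 0.079779); Gamma_sss = 0.404029, Gamma_sst = -0.002311, Gamma_stt = 0.612388, Gamma_tss = 0.023734, Gamma_tst = 0.740539, Gamma_ttt = -0.014180; k3 = (1.808682, 0.079779, -1.324945, -0.291263)
  k4: at (s, t) = (1.282193, 0.014490), (ds/dtau, dt/dtau) = (1.775474, 0.072463); Gamma_sss = 0.396824, Gamma_sst = -0.002443, Gamma_stt = 0.630416, Gamma_tss = 0.024979, Gamma_tst = 0.718625, Gamma_ttt = -0.017214; k4 = (1.775474, 0.072463, -1.253593, -0.263560)
  Y <- Y + (h/6)(k1 + 2k2 + 2k3 + k4): s = 1.2822, t = 0.0145, ds/dtau = 1.7755, dt/dtau = 0.0725

Answer: s = 1.2822, t = 0.0145, ds/dtau = 1.7755, dt/dtau = 0.0725


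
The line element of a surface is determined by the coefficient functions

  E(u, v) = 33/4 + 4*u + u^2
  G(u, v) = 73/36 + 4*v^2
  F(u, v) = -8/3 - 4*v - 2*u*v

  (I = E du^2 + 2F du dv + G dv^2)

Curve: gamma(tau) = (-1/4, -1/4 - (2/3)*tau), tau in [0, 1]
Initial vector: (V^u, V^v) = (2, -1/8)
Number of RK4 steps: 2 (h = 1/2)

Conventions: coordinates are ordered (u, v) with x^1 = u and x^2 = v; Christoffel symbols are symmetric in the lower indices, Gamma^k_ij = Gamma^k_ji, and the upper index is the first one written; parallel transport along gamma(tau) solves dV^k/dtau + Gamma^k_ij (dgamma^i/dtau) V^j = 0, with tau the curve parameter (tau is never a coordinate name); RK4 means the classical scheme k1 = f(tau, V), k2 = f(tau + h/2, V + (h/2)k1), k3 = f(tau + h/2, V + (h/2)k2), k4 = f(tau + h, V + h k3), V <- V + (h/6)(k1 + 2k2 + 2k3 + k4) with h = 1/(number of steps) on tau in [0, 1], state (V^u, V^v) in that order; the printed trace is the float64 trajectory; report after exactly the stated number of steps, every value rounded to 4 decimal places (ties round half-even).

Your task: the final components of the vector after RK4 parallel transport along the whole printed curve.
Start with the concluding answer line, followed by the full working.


Answer: V^u = 2.0361, V^v = -0.0733

gamma'(tau) = (0, -2/3); f(tau, V)^k = -Gamma^k_ij(gamma(tau)) gamma'^i(tau) V^j; h = 1/2; intermediate values shown to 6 dp
curve data and Christoffel symbols at the stage parameters:
  tau = 0.000000: gamma = (-0.250000, -0.250000), gamma' = (0.000000, -0.666667); Gamma_uuu = 0.363073, Gamma_uuv = 0.000000, Gamma_uvv = -0.726146, Gamma_vuu = 0.505100, Gamma_vuv = 0.000000, Gamma_vvv = -1.010200
  tau = 0.250000: gamma = (-0.250000, -0.416667), gamma' = (0.000000, -0.666667); Gamma_uuu = 0.312847, Gamma_uuv = 0.000000, Gamma_uvv = -0.625694, Gamma_vuu = 0.444988, Gamma_vuv = 0.000000, Gamma_vvv = -0.889976
  tau = 0.500000: gamma = (-0.250000, -0.583333), gamma' = (0.000000, -0.666667); Gamma_uuu = 0.273044, Gamma_uuv = 0.000000, Gamma_uvv = -0.546089, Gamma_vuu = 0.394619, Gamma_vuv = 0.000000, Gamma_vvv = -0.789238
  tau = 0.750000: gamma = (-0.250000, -0.750000), gamma' = (0.000000, -0.666667); Gamma_uuu = 0.241328, Gamma_uuv = 0.000000, Gamma_uvv = -0.482655, Gamma_vuu = 0.353000, Gamma_vuv = 0.000000, Gamma_vvv = -0.706000
  tau = 1.000000: gamma = (-0.250000, -0.916667), gamma' = (0.000000, -0.666667); Gamma_uuu = 0.215722, Gamma_uuv = 0.000000, Gamma_uvv = -0.431444, Gamma_vuu = 0.318523, Gamma_vuv = 0.000000, Gamma_vvv = -0.637046
step 0: V^u = 2.0000, V^v = -0.1250
step 1: k1 = (0.060512, 0.084183), k2 = (0.043362, 0.061678), k3 = (0.045709, 0.065016), k4 = (0.033673, 0.048665); V <- V + (h/6)(k1 + 2k2 + 2k3 + k4): V^u = 2.0227, V^v = -0.0928
step 2: k1 = (0.033790, 0.048835), k2 = (0.025936, 0.037938), k3 = (0.026813, 0.039220), k4 = (0.021055, 0.031089); V <- V + (h/6)(k1 + 2k2 + 2k3 + k4): V^u = 2.0361, V^v = -0.0733


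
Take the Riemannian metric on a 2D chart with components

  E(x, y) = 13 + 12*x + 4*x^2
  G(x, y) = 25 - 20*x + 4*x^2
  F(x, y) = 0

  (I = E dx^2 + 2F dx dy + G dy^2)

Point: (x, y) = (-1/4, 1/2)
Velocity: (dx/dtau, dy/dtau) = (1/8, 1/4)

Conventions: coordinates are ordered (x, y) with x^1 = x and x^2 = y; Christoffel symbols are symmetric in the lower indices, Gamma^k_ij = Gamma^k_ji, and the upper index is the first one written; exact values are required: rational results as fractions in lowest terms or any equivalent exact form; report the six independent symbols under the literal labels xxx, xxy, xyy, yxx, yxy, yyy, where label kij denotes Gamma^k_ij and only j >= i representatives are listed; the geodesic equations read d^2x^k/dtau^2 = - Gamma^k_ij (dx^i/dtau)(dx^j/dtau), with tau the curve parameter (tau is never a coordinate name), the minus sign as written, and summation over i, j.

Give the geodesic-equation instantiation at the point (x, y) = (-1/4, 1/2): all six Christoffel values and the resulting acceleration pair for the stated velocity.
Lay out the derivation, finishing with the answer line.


E = 41/4, F = 0, G = 121/4 at the point
E_x = 10, E_y = 0, F_x = 0, F_y = 0, G_x = -22, G_y = 0
EG - F^2 = 4961/16;  g^inv = (16/4961) * [[121/4, 0], [0, 41/4]]
first-kind symbols [ij,l] = (1/2)(d_i g_jl + d_j g_il - d_l g_ij): [xx,x] = E_x/2 = 5, [xx,y] = F_x - E_y/2 = 0, [xy,x] = E_y/2 = 0, [xy,y] = G_x/2 = -11, [yy,x] = F_y - G_x/2 = 11, [yy,y] = G_y/2 = 0
Gamma^x_ij = (G*[ij,x] - F*[ij,y])/(EG - F^2), Gamma^y_ij = (E*[ij,y] - F*[ij,x])/(EG - F^2)
Gamma_xxx = 20/41, Gamma_xxy = 0, Gamma_xyy = 44/41, Gamma_yxx = 0, Gamma_yxy = -4/11, Gamma_yyy = 0
d^2x/dtau^2 = -(Gamma_xxx*(1/8)^2 + 2*Gamma_xxy*(1/8)*(1/4) + Gamma_xyy*(1/4)^2) = -49/656
d^2y/dtau^2 = -(Gamma_yxx*(1/8)^2 + 2*Gamma_yxy*(1/8)*(1/4) + Gamma_yyy*(1/4)^2) = 1/44

Answer: Gamma_xxx = 20/41, Gamma_xxy = 0, Gamma_xyy = 44/41, Gamma_yxx = 0, Gamma_yxy = -4/11, Gamma_yyy = 0; accelerations (d^2x/dtau^2, d^2y/dtau^2) = (-49/656, 1/44)


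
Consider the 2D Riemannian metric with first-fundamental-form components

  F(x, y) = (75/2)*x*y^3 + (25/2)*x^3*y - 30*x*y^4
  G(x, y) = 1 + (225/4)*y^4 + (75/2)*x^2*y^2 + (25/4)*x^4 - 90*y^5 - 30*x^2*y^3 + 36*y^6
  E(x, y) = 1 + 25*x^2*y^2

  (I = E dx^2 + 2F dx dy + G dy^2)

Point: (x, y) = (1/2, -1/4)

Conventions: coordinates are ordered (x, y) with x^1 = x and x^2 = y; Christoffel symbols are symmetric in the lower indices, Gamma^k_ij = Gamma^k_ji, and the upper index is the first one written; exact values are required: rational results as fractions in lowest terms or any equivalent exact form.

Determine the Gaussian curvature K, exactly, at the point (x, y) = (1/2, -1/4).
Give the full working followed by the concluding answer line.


E = 89/64, F = -95/128, G = 617/256, EG - F^2 = 717/256 at the point
E_x = 25/16, E_y = -25/8, F_x = -195/64, F_y = 385/64, G_x = 95/16, G_y = -741/64
E_yy = 25/2, F_xy = 585/32, G_xx = 195/8
Compute both Brioschi determinants and normalise by (EG - F^2)^2.
M1 = [[-E_yy/2 + F_xy - G_xx/2, E_x/2, F_x - E_y/2], [F_y - G_x/2, E, F], [G_y/2, F, G]] = [[-5/32, 25/32, -95/64], [195/64, 89/64, -95/128], [-741/128, -95/128, 617/256]]; det M1 = -11685/1024
M2 = [[0, E_y/2, G_x/2], [E_y/2, E, F], [G_x/2, F, G]] = [[0, -25/16, 95/32], [-25/16, 89/64, -95/128], [95/32, -95/128, 617/256]]; det M2 = -11525/1024
det M1 - det M2 = -5/32; K = -5/32 / (717/256)^2 = -10240/514089

Answer: K = -10240/514089


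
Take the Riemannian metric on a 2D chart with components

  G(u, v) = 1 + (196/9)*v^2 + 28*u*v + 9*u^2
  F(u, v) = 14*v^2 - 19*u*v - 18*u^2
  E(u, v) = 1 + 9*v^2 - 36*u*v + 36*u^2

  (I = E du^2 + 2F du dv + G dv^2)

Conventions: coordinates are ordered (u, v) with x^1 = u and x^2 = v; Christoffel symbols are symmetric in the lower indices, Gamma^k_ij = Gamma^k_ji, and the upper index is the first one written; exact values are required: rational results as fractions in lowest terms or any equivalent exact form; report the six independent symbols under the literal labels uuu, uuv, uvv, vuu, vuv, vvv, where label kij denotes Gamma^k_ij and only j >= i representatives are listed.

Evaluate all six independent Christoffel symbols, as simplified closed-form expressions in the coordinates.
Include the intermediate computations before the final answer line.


E = 1 + 9*v^2 - 36*u*v + 36*u^2; F = 14*v^2 - 19*u*v - 18*u^2; G = 1 + (196/9)*v^2 + 28*u*v + 9*u^2
Gamma^k_ij = (1/2) g^{kl} (d_i g_jl + d_j g_il - d_l g_ij), with g^inv = (1/(EG-F^2)) [[G, -F], [-F, E]]
first partials: E_u = -36*v + 72*u, E_v = 18*v - 36*u, F_u = -19*v - 36*u, F_v = 28*v - 19*u, G_u = 28*v + 18*u, G_v = (392/9)*v + 28*u
D = EG - F^2 = 1 + (277/9)*v^2 - 8*u*v + 45*u^2
expanded: Gamma^u_uu = (G E_u - 2F F_u + F E_v)/(2D), Gamma^u_uv = (G E_v - F G_u)/(2D), Gamma^u_vv = (2G F_v - G G_u - F G_v)/(2D), Gamma^v_uu = (2E F_u - E E_v - F E_u)/(2D), Gamma^v_uv = (E G_u - F E_v)/(2D), Gamma^v_vv = (E G_v - 2F F_v + F G_u)/(2D); substitute and cancel common factors

Answer: Gamma_uuu = (324*u - 162*v)/(405*u^2 - 72*u*v + 277*v^2 + 9), Gamma_uuv = (-162*u + 81*v)/(405*u^2 - 72*u*v + 277*v^2 + 9), Gamma_uvv = (-252*u + 126*v)/(405*u^2 - 72*u*v + 277*v^2 + 9), Gamma_vuu = (-162*u - 252*v)/(405*u^2 - 72*u*v + 277*v^2 + 9), Gamma_vuv = (81*u + 126*v)/(405*u^2 - 72*u*v + 277*v^2 + 9), Gamma_vvv = (126*u + 196*v)/(405*u^2 - 72*u*v + 277*v^2 + 9)


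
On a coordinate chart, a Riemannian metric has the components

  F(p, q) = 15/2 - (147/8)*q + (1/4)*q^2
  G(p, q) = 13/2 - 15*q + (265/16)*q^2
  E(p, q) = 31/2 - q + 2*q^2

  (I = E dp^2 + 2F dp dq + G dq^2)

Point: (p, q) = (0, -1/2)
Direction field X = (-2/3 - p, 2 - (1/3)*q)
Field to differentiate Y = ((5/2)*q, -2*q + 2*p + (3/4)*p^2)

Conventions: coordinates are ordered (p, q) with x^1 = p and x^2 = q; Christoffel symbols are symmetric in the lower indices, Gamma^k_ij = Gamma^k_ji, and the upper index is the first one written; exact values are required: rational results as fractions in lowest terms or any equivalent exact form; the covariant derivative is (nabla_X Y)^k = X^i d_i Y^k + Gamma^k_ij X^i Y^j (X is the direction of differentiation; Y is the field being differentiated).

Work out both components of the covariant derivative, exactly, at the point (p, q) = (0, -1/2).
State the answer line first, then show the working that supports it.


Answer: (nabla_X Y)^p = 5062/7203, (nabla_X Y)^q = -22546/7203

E = 33/2, F = 67/4, G = 1161/64 at the point
E_p = 0, E_q = -3, F_p = 0, F_q = -149/8, G_p = 0, G_q = -505/16
EG - F^2 = 2401/128;  g^inv = (128/2401) * [[1161/64, -67/4], [-67/4, 33/2]]
first-kind symbols [ij,l] = (1/2)(d_i g_jl + d_j g_il - d_l g_ij): [pp,p] = E_p/2 = 0, [pp,q] = F_p - E_q/2 = 3/2, [pq,p] = E_q/2 = -3/2, [pq,q] = G_p/2 = 0, [qq,p] = F_q - G_p/2 = -149/8, [qq,q] = G_q/2 = -505/32
Gamma^p_ij = (G*[ij,p] - F*[ij,q])/(EG - F^2), Gamma^q_ij = (E*[ij,q] - F*[ij,p])/(EG - F^2)
Gamma_ppp = -3216/2401, Gamma_ppq = -3483/2401, Gamma_pqq = -37649/9604, Gamma_qpp = 3168/2401, Gamma_qpq = 3216/2401, Gamma_qqq = 6602/2401
X = (-2/3, 13/6), Y = (-5/4, 1) at the point


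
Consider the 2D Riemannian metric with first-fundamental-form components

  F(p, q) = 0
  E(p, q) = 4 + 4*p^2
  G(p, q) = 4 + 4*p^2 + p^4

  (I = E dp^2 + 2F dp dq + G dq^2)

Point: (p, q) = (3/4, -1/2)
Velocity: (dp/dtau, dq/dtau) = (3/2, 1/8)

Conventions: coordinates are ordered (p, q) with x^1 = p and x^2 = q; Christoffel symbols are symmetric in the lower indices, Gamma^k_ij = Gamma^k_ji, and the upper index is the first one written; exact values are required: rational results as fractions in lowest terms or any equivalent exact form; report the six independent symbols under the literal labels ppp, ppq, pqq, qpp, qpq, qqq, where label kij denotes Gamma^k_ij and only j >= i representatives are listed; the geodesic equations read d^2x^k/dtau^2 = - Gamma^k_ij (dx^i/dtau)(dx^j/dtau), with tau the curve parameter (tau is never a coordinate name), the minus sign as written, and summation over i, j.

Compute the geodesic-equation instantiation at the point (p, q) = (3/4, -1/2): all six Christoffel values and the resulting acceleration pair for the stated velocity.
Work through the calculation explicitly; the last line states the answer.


E = 25/4, F = 0, G = 1681/256 at the point
E_p = 6, E_q = 0, F_p = 0, F_q = 0, G_p = 123/16, G_q = 0
EG - F^2 = 42025/1024;  g^inv = (1024/42025) * [[1681/256, 0], [0, 25/4]]
first-kind symbols [ij,l] = (1/2)(d_i g_jl + d_j g_il - d_l g_ij): [pp,p] = E_p/2 = 3, [pp,q] = F_p - E_q/2 = 0, [pq,p] = E_q/2 = 0, [pq,q] = G_p/2 = 123/32, [qq,p] = F_q - G_p/2 = -123/32, [qq,q] = G_q/2 = 0
Gamma^p_ij = (G*[ij,p] - F*[ij,q])/(EG - F^2), Gamma^q_ij = (E*[ij,q] - F*[ij,p])/(EG - F^2)
Gamma_ppp = 12/25, Gamma_ppq = 0, Gamma_pqq = -123/200, Gamma_qpp = 0, Gamma_qpq = 24/41, Gamma_qqq = 0
d^2p/dtau^2 = -(Gamma_ppp*(3/2)^2 + 2*Gamma_ppq*(3/2)*(1/8) + Gamma_pqq*(1/8)^2) = -13701/12800
d^2q/dtau^2 = -(Gamma_qpp*(3/2)^2 + 2*Gamma_qpq*(3/2)*(1/8) + Gamma_qqq*(1/8)^2) = -9/41

Answer: Gamma_ppp = 12/25, Gamma_ppq = 0, Gamma_pqq = -123/200, Gamma_qpp = 0, Gamma_qpq = 24/41, Gamma_qqq = 0; accelerations (d^2p/dtau^2, d^2q/dtau^2) = (-13701/12800, -9/41)


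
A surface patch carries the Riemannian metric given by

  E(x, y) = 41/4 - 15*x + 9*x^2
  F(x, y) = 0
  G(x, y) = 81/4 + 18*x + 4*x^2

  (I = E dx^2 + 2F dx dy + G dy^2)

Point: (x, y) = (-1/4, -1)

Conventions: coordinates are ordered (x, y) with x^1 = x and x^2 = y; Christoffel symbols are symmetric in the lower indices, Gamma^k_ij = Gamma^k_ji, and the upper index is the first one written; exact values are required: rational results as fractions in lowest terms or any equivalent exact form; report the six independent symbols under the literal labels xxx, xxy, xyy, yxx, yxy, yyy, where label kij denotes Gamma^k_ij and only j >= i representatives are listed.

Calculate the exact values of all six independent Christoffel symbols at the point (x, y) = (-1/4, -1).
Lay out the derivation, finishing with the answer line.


E = 233/16, F = 0, G = 16 at the point
E_x = -39/2, E_y = 0, F_x = 0, F_y = 0, G_x = 16, G_y = 0
EG - F^2 = 233;  g^inv = (1/233) * [[16, 0], [0, 233/16]]
first-kind symbols [ij,l] = (1/2)(d_i g_jl + d_j g_il - d_l g_ij): [xx,x] = E_x/2 = -39/4, [xx,y] = F_x - E_y/2 = 0, [xy,x] = E_y/2 = 0, [xy,y] = G_x/2 = 8, [yy,x] = F_y - G_x/2 = -8, [yy,y] = G_y/2 = 0
Gamma^x_ij = (G*[ij,x] - F*[ij,y])/(EG - F^2), Gamma^y_ij = (E*[ij,y] - F*[ij,x])/(EG - F^2)

Answer: Gamma_xxx = -156/233, Gamma_xxy = 0, Gamma_xyy = -128/233, Gamma_yxx = 0, Gamma_yxy = 1/2, Gamma_yyy = 0


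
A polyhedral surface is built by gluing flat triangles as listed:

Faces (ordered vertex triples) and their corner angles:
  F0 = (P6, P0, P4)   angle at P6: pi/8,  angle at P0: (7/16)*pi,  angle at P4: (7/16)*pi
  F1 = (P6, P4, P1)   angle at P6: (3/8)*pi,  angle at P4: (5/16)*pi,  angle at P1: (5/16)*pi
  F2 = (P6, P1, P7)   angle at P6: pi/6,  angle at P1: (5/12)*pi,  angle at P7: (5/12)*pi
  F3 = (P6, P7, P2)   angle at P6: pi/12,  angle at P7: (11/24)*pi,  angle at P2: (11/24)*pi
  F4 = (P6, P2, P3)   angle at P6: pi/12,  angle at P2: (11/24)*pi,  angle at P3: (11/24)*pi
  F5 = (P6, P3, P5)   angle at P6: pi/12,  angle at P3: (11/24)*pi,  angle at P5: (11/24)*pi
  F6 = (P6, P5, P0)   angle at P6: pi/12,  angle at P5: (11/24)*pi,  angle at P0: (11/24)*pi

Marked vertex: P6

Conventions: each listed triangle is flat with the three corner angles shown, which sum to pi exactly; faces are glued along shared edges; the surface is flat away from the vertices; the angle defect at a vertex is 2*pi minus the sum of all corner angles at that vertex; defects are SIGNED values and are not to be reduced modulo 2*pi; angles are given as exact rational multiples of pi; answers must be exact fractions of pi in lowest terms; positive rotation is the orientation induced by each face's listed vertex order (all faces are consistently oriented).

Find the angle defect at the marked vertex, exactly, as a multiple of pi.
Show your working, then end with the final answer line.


Sum of corner angles at P6: pi
defect = 2*pi - pi

Answer: defect(P6) = pi


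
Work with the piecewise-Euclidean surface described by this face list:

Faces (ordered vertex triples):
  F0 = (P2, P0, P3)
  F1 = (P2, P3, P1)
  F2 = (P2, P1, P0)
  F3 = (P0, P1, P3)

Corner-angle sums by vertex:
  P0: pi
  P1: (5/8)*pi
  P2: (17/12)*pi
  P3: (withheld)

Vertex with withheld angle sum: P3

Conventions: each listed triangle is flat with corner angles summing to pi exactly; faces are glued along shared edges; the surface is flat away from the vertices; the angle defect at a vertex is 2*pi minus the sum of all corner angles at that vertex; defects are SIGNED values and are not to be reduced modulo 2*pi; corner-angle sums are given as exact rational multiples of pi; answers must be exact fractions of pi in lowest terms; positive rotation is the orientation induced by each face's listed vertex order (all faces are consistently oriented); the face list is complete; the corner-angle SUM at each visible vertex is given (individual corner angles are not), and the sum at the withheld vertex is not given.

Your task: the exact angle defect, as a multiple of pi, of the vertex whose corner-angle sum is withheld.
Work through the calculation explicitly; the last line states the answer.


V = 4, E = 6, F = 4; chi = V - E + F = 2
Gauss-Bonnet: total defect = 2*pi*chi = 4*pi; visible defects sum to (71/24)*pi

Answer: defect(P3) = (25/24)*pi


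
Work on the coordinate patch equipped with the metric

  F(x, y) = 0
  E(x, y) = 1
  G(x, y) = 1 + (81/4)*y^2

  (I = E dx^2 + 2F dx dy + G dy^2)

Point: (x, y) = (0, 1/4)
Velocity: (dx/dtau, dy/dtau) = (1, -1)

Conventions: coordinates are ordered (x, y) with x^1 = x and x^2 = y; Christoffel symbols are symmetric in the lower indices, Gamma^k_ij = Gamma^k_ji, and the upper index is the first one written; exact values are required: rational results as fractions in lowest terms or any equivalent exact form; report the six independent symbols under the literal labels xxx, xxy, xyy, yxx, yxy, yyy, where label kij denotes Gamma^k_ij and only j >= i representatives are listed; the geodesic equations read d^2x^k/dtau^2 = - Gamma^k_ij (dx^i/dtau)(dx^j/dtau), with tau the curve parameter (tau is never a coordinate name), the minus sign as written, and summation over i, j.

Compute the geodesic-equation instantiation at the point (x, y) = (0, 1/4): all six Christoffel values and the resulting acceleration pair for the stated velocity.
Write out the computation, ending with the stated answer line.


E = 1, F = 0, G = 145/64 at the point
E_x = 0, E_y = 0, F_x = 0, F_y = 0, G_x = 0, G_y = 81/8
EG - F^2 = 145/64;  g^inv = (64/145) * [[145/64, 0], [0, 1]]
first-kind symbols [ij,l] = (1/2)(d_i g_jl + d_j g_il - d_l g_ij): [xx,x] = E_x/2 = 0, [xx,y] = F_x - E_y/2 = 0, [xy,x] = E_y/2 = 0, [xy,y] = G_x/2 = 0, [yy,x] = F_y - G_x/2 = 0, [yy,y] = G_y/2 = 81/16
Gamma^x_ij = (G*[ij,x] - F*[ij,y])/(EG - F^2), Gamma^y_ij = (E*[ij,y] - F*[ij,x])/(EG - F^2)
Gamma_xxx = 0, Gamma_xxy = 0, Gamma_xyy = 0, Gamma_yxx = 0, Gamma_yxy = 0, Gamma_yyy = 324/145
d^2x/dtau^2 = -(Gamma_xxx*(1)^2 + 2*Gamma_xxy*(1)*(-1) + Gamma_xyy*(-1)^2) = 0
d^2y/dtau^2 = -(Gamma_yxx*(1)^2 + 2*Gamma_yxy*(1)*(-1) + Gamma_yyy*(-1)^2) = -324/145

Answer: Gamma_xxx = 0, Gamma_xxy = 0, Gamma_xyy = 0, Gamma_yxx = 0, Gamma_yxy = 0, Gamma_yyy = 324/145; accelerations (d^2x/dtau^2, d^2y/dtau^2) = (0, -324/145)


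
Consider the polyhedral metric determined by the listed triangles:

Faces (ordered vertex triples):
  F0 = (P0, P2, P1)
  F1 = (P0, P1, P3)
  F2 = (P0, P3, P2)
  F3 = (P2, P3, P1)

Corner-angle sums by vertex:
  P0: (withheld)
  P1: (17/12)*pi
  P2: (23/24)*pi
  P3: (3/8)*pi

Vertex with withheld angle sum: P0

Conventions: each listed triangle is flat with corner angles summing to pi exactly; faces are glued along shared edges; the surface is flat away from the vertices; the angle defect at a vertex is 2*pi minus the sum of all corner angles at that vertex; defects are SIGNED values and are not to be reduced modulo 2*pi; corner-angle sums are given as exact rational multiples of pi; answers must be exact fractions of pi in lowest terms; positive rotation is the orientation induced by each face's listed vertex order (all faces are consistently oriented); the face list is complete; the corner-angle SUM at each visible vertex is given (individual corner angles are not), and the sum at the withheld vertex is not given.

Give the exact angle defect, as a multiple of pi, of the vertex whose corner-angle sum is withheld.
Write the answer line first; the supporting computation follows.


Answer: defect(P0) = (3/4)*pi

V = 4, E = 6, F = 4; chi = V - E + F = 2
Gauss-Bonnet: total defect = 2*pi*chi = 4*pi; visible defects sum to (13/4)*pi


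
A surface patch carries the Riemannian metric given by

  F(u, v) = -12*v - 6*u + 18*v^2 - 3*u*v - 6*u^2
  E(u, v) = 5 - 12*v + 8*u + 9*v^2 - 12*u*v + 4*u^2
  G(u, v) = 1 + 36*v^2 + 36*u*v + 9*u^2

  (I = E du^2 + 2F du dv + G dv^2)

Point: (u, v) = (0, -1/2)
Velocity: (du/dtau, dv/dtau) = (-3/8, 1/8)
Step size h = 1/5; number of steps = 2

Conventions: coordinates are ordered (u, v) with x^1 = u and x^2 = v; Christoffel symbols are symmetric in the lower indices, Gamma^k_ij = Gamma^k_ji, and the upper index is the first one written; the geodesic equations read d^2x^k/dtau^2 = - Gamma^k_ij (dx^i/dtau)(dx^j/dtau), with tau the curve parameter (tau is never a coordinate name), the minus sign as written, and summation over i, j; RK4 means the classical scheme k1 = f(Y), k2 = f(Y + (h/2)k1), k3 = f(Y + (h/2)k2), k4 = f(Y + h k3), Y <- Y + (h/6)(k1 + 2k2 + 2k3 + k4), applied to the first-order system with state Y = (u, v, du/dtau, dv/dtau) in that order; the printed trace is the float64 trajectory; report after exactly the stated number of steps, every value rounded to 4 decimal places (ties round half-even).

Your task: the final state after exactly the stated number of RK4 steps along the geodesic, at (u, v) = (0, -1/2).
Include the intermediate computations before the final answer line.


f(Y) = (du/dtau, dv/dtau, -Gamma^u_ij Y'^i Y'^j, -Gamma^v_ij Y'^i Y'^j) with the Gammas evaluated at the stage position; h = 0.200000; intermediate values shown to 6 dp
step 0: u = 0.0000, v = -0.5000, du/dtau = -0.3750, dv/dtau = 0.1250
step 1:
  k1: at (u, v) = (0.000000, -0.500000), (du/dtau, dv/dtau) = (-0.375000, 0.125000); Gamma_uuu = 0.314607, Gamma_uuv = -0.471910, Gamma_uvv = -0.943820, Gamma_vuu = 0.269663, Gamma_vuv = -0.404494, Gamma_vvv = -0.808989; k1 = (-0.375000, 0.125000, -0.073736, -0.063202)
  k2: at (u, v) = (-0.037500, -0.487500), (du/dtau, dv/dtau) = (-0.382374, 0.118680); Gamma_uuu = 0.312190, Gamma_uuv = -0.468284, Gamma_uvv = -0.936569, Gamma_vuu = 0.279934, Gamma_vuv = -0.419901, Gamma_vvv = -0.839801; k2 = (-0.382374, 0.118680, -0.074955, -0.067211)
  k3: at (u, v) = (-0.038237, -0.488132), (du/dtau, dv/dtau) = (-0.382496, 0.118279); Gamma_uuu = 0.311663, Gamma_uuv = -0.467494, Gamma_uvv = -0.934989, Gamma_vuu = 0.279979, Gamma_vuv = -0.419969, Gamma_vvv = -0.839938; k3 = (-0.382496, 0.118279, -0.074817, -0.067211)
  k4: at (u, v) = (-0.076499, -0.476344), (du/dtau, dv/dtau) = (-0.389963, 0.111558); Gamma_uuu = 0.308109, Gamma_uuv = -0.462163, Gamma_uvv = -0.924326, Gamma_vuu = 0.290383, Gamma_vuv = -0.435575, Gamma_vvv = -0.871149; k4 = (-0.389963, 0.111558, -0.075563, -0.071215)
  Y <- Y + (h/6)(k1 + 2k2 + 2k3 + k4): u = -0.0765, v = -0.4763, du/dtau = -0.3900, dv/dtau = 0.1116
step 2:
  k1: at (u, v) = (-0.076490, -0.476317), (du/dtau, dv/dtau) = (-0.389961, 0.111558); Gamma_uuu = 0.308126, Gamma_uuv = -0.462188, Gamma_uvv = -0.924377, Gamma_vuu = 0.290387, Gamma_vuv = -0.435580, Gamma_vvv = -0.871160; k1 = (-0.389961, 0.111558, -0.075566, -0.071216)
  k2: at (u, v) = (-0.115486, -0.465162), (du/dtau, dv/dtau) = (-0.397518, 0.104436); Gamma_uuu = 0.303440, Gamma_uuv = -0.455160, Gamma_uvv = -0.910319, Gamma_vuu = 0.300843, Gamma_vuv = -0.451264, Gamma_vvv = -0.902528; k2 = (-0.397518, 0.104436, -0.075813, -0.075164)
  k3: at (u, v) = (-0.116242, -0.465874), (du/dtau, dv/dtau) = (-0.397543, 0.104042); Gamma_uuu = 0.302846, Gamma_uuv = -0.454269, Gamma_uvv = -0.908537, Gamma_vuu = 0.300820, Gamma_vuv = -0.451230, Gamma_vvv = -0.902461; k3 = (-0.397543, 0.104042, -0.075605, -0.075100)
  k4: at (u, v) = (-0.155999, -0.455509), (du/dtau, dv/dtau) = (-0.405082, 0.096538); Gamma_uuu = 0.296890, Gamma_uuv = -0.445334, Gamma_uvv = -0.890669, Gamma_vuu = 0.311131, Gamma_vuv = -0.466696, Gamma_vvv = -0.933392; k4 = (-0.405082, 0.096538, -0.075247, -0.078856)
  Y <- Y + (h/6)(k1 + 2k2 + 2k3 + k4): u = -0.1560, v = -0.4555, du/dtau = -0.4051, dv/dtau = 0.0965

Answer: u = -0.1560, v = -0.4555, du/dtau = -0.4051, dv/dtau = 0.0965


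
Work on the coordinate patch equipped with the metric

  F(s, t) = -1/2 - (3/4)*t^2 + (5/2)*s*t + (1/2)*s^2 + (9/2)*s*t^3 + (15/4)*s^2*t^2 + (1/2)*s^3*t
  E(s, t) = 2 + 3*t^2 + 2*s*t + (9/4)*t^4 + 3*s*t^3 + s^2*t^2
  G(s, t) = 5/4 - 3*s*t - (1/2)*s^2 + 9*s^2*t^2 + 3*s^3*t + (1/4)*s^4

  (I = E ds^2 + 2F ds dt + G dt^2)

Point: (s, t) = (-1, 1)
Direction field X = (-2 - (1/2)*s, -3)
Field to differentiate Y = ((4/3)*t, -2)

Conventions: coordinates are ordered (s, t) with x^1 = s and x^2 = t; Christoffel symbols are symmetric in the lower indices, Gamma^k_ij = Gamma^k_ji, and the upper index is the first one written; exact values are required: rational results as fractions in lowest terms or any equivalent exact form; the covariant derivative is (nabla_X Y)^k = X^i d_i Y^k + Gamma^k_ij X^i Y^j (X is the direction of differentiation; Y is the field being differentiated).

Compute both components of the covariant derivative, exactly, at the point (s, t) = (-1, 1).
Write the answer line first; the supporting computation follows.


Answer: (nabla_X Y)^s = -328/49, (nabla_X Y)^t = 264/49

E = 13/4, F = -9/2, G = 10 at the point
E_s = 3, E_t = 6, F_s = 0, F_t = -21/2, G_s = -12, G_t = 18
EG - F^2 = 49/4;  g^inv = (4/49) * [[10, 9/2], [9/2, 13/4]]
first-kind symbols [ij,l] = (1/2)(d_i g_jl + d_j g_il - d_l g_ij): [ss,s] = E_s/2 = 3/2, [ss,t] = F_s - E_t/2 = -3, [st,s] = E_t/2 = 3, [st,t] = G_s/2 = -6, [tt,s] = F_t - G_s/2 = -9/2, [tt,t] = G_t/2 = 9
Gamma^s_ij = (G*[ij,s] - F*[ij,t])/(EG - F^2), Gamma^t_ij = (E*[ij,t] - F*[ij,s])/(EG - F^2)
Gamma_sss = 6/49, Gamma_sst = 12/49, Gamma_stt = -18/49, Gamma_tss = -12/49, Gamma_tst = -24/49, Gamma_ttt = 36/49
X = (-3/2, -3), Y = (4/3, -2) at the point


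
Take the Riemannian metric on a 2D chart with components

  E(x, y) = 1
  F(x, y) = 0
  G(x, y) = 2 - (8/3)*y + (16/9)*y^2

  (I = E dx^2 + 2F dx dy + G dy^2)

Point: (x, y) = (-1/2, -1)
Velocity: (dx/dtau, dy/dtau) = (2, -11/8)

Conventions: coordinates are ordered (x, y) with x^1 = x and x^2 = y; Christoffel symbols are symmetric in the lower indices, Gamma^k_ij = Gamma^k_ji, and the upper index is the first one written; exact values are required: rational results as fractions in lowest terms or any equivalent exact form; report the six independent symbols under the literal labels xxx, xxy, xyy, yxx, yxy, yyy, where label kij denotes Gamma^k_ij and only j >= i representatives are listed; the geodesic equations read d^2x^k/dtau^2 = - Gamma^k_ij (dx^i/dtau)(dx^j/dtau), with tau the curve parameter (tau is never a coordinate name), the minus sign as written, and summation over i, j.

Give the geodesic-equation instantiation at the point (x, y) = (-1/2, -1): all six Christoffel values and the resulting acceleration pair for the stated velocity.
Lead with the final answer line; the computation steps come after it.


Answer: Gamma_xxx = 0, Gamma_xxy = 0, Gamma_xyy = 0, Gamma_yxx = 0, Gamma_yxy = 0, Gamma_yyy = -14/29; accelerations (d^2x/dtau^2, d^2y/dtau^2) = (0, 847/928)

E = 1, F = 0, G = 58/9 at the point
E_x = 0, E_y = 0, F_x = 0, F_y = 0, G_x = 0, G_y = -56/9
EG - F^2 = 58/9;  g^inv = (9/58) * [[58/9, 0], [0, 1]]
first-kind symbols [ij,l] = (1/2)(d_i g_jl + d_j g_il - d_l g_ij): [xx,x] = E_x/2 = 0, [xx,y] = F_x - E_y/2 = 0, [xy,x] = E_y/2 = 0, [xy,y] = G_x/2 = 0, [yy,x] = F_y - G_x/2 = 0, [yy,y] = G_y/2 = -28/9
Gamma^x_ij = (G*[ij,x] - F*[ij,y])/(EG - F^2), Gamma^y_ij = (E*[ij,y] - F*[ij,x])/(EG - F^2)
Gamma_xxx = 0, Gamma_xxy = 0, Gamma_xyy = 0, Gamma_yxx = 0, Gamma_yxy = 0, Gamma_yyy = -14/29
d^2x/dtau^2 = -(Gamma_xxx*(2)^2 + 2*Gamma_xxy*(2)*(-11/8) + Gamma_xyy*(-11/8)^2) = 0
d^2y/dtau^2 = -(Gamma_yxx*(2)^2 + 2*Gamma_yxy*(2)*(-11/8) + Gamma_yyy*(-11/8)^2) = 847/928


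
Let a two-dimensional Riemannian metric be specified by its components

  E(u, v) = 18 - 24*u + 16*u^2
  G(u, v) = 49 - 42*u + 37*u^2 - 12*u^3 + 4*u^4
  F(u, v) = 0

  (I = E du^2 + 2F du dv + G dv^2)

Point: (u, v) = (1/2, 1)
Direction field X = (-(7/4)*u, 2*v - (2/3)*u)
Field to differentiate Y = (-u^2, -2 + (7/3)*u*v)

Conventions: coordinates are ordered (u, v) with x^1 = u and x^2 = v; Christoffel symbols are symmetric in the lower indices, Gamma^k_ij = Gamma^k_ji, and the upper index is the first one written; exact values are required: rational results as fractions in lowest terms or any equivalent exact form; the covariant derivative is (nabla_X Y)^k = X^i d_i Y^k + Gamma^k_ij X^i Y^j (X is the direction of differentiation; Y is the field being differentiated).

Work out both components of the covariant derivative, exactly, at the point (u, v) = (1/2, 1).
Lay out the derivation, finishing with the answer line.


E = 10, F = 0, G = 36 at the point
E_u = -8, E_v = 0, F_u = 0, F_v = 0, G_u = -12, G_v = 0
EG - F^2 = 360;  g^inv = (1/360) * [[36, 0], [0, 10]]
first-kind symbols [ij,l] = (1/2)(d_i g_jl + d_j g_il - d_l g_ij): [uu,u] = E_u/2 = -4, [uu,v] = F_u - E_v/2 = 0, [uv,u] = E_v/2 = 0, [uv,v] = G_u/2 = -6, [vv,u] = F_v - G_u/2 = 6, [vv,v] = G_v/2 = 0
Gamma^u_ij = (G*[ij,u] - F*[ij,v])/(EG - F^2), Gamma^v_ij = (E*[ij,v] - F*[ij,u])/(EG - F^2)
Gamma_uuu = -2/5, Gamma_uuv = 0, Gamma_uvv = 3/5, Gamma_vuu = 0, Gamma_vuv = -1/6, Gamma_vvv = 0
X = (-7/8, 5/3), Y = (-1/4, -5/6) at the point

Answer: (nabla_X Y)^u = -11/240, (nabla_X Y)^v = -43/288


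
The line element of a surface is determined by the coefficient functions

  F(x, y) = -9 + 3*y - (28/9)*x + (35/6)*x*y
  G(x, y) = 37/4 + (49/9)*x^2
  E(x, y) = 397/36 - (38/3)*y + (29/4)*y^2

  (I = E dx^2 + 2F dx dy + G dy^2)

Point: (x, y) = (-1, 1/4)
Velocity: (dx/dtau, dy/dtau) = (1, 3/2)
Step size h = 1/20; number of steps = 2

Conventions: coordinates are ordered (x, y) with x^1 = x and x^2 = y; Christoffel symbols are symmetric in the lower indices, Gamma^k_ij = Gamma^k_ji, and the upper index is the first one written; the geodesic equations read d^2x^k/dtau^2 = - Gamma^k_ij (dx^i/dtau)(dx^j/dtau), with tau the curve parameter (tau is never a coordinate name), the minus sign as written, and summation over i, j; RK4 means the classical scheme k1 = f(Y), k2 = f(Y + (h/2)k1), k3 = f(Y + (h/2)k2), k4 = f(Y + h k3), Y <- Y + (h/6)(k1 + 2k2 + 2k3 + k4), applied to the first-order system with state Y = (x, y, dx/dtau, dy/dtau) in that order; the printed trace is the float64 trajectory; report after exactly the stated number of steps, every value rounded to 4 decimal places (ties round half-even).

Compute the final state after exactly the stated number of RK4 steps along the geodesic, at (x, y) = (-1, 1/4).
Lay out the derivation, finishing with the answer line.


f(Y) = (dx/dtau, dy/dtau, -Gamma^x_ij Y'^i Y'^j, -Gamma^y_ij Y'^i Y'^j) with the Gammas evaluated at the stage position; h = 0.050000; intermediate values shown to 6 dp
step 0: x = -1.0000, y = 0.2500, dx/dtau = 1.0000, dy/dtau = 1.5000
step 1:
  k1: at (x, y) = (-1.000000, 0.250000), (dx/dtau, dy/dtau) = (1.000000, 1.500000); Gamma_xxx = 0.240575, Gamma_xxy = -1.301331, Gamma_xyy = 0.487844, Gamma_yxx = 0.303188, Gamma_yxy = -0.954756, Gamma_yyy = 0.219023; k1 = (1.000000, 1.500000, 2.565768, 2.068280)
  k2: at (x, y) = (-0.975000, 0.287500), (dx/dtau, dy/dtau) = (1.064144, 1.551707); Gamma_xxx = 0.271882, Gamma_xxy = -1.391155, Gamma_xyy = 0.541840, Gamma_yxx = 0.322151, Gamma_yxy = -1.017895, Gamma_yyy = 0.253135; k2 = (1.064144, 1.551707, 2.981739, 2.387275)
  k3: at (x, y) = (-0.973396, 0.288793), (dx/dtau, dy/dtau) = (1.074543, 1.559682); Gamma_xxx = 0.273394, Gamma_xxy = -1.395209, Gamma_xyy = 0.544229, Gamma_yxx = 0.323221, Gamma_yxy = -1.020945, Gamma_yyy = 0.254769; k3 = (1.074543, 1.559682, 3.037021, 2.429140)
  k4: at (x, y) = (-0.946273, 0.327984), (dx/dtau, dy/dtau) = (1.151851, 1.621457); Gamma_xxx = 0.312499, Gamma_xxy = -1.503777, Gamma_xyy = 0.612141, Gamma_yxx = 0.347491, Gamma_yxy = -1.097457, Gamma_yyy = 0.298268; k4 = (1.151851, 1.621457, 3.593135, 2.854169)
  Y <- Y + (h/6)(k1 + 2k2 + 2k3 + k4): x = -0.9464, y = 0.3279, dx/dtau = 1.1516, dy/dtau = 1.6213
step 2:
  k1: at (x, y) = (-0.946423, 0.327869), (dx/dtau, dy/dtau) = (1.151637, 1.621294); Gamma_xxx = 0.312335, Gamma_xxy = -1.503352, Gamma_xyy = 0.611879, Gamma_yxx = 0.347375, Gamma_yxy = -1.097138, Gamma_yyy = 0.298088; k1 = (1.151637, 1.621294, 3.591320, 2.852759)
  k2: at (x, y) = (-0.917632, 0.368401), (dx/dtau, dy/dtau) = (1.241420, 1.692613); Gamma_xxx = 0.360990, Gamma_xxy = -1.633876, Gamma_xyy = 0.697148, Gamma_yxx = 0.378153, Gamma_yxy = -1.189248, Gamma_yyy = 0.353346; k2 = (1.241420, 1.692613, 4.312726, 3.402703)
  k3: at (x, y) = (-0.915388, 0.370184), (dx/dtau, dy/dtau) = (1.259455, 1.706362); Gamma_xxx = 0.363985, Gamma_xxy = -1.641440, Gamma_xyy = 0.702050, Gamma_yxx = 0.380271, Gamma_yxy = -1.194884, Gamma_yyy = 0.356729; k3 = (1.259455, 1.706362, 4.433687, 3.493941)
  k4: at (x, y) = (-0.883450, 0.413187), (dx/dtau, dy/dtau) = (1.373321, 1.795991); Gamma_xxx = 0.428680, Gamma_xxy = -1.807676, Gamma_xyy = 0.816355, Gamma_yxx = 0.422110, Gamma_yxy = -1.312586, Gamma_yyy = 0.431860; k4 = (1.373321, 1.795991, 5.475450, 4.285809)
  Y <- Y + (h/6)(k1 + 2k2 + 2k3 + k4): x = -0.8837, y = 0.4130, dx/dtau = 1.3730, dy/dtau = 1.7957

Answer: x = -0.8837, y = 0.4130, dx/dtau = 1.3730, dy/dtau = 1.7957


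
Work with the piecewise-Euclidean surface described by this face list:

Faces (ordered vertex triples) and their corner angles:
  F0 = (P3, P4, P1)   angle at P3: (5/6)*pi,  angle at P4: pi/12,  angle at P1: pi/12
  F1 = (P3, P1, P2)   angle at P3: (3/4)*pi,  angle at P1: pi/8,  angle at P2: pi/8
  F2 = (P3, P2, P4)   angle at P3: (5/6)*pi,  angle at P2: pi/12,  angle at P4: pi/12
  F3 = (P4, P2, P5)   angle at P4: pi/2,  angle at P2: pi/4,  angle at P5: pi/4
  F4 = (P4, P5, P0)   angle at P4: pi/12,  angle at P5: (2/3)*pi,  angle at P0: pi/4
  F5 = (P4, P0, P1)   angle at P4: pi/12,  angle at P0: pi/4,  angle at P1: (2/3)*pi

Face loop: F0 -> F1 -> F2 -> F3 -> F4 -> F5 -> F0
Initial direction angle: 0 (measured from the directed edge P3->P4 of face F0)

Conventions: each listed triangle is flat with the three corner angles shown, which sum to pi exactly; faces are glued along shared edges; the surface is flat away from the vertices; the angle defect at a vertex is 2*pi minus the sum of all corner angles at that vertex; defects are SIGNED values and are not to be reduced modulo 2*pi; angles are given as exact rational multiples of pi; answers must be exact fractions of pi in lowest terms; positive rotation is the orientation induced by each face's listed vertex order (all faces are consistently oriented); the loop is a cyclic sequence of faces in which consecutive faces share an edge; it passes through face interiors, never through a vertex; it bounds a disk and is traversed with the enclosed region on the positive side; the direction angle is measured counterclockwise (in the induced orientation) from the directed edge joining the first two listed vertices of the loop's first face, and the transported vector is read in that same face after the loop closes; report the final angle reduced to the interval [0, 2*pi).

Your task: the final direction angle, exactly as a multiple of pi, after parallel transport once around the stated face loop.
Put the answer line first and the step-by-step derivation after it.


Answer: final direction angle = (3/4)*pi

enclosed vertex P3: corner angles sum to (29/12)*pi, defect = 2*pi - (29/12)*pi = (-5/12)*pi
enclosed vertex P4: corner angles sum to (5/6)*pi, defect = 2*pi - (5/6)*pi = (7/6)*pi
transport around the loop rotates by the sum of enclosed defects; add to the initial angle mod 2*pi
final angle = 0 + (3/4)*pi = (3/4)*pi (mod 2*pi)


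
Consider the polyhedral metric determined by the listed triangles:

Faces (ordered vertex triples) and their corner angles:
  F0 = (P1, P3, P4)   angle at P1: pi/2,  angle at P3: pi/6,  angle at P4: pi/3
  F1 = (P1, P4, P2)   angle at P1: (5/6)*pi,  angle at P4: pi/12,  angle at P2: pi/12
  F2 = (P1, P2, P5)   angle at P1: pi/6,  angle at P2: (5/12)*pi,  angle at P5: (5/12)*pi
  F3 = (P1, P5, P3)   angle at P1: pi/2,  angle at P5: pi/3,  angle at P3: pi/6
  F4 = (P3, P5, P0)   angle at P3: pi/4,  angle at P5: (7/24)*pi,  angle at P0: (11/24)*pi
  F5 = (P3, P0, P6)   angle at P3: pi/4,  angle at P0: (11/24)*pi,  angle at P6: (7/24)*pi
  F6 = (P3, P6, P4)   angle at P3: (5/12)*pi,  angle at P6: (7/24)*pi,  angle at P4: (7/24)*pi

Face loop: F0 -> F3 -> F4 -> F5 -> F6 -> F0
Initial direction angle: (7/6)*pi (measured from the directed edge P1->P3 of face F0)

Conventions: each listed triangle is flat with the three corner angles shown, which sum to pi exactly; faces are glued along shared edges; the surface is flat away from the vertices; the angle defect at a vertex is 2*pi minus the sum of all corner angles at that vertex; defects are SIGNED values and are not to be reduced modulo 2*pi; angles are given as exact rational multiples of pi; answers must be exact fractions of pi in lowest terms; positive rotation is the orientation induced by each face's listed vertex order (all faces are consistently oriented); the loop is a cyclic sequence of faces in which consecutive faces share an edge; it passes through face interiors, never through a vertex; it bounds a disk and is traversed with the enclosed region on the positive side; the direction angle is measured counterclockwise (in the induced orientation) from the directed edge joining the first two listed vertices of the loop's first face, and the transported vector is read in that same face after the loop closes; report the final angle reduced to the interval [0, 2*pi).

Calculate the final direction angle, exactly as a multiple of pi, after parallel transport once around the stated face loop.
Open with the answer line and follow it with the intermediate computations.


Answer: final direction angle = (23/12)*pi

enclosed vertex P3: corner angles sum to (5/4)*pi, defect = 2*pi - (5/4)*pi = (3/4)*pi
holonomy = initial angle + sum of enclosed defects (mod 2*pi), positive in the induced orientation
final angle = (7/6)*pi + (3/4)*pi = (23/12)*pi (mod 2*pi)
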